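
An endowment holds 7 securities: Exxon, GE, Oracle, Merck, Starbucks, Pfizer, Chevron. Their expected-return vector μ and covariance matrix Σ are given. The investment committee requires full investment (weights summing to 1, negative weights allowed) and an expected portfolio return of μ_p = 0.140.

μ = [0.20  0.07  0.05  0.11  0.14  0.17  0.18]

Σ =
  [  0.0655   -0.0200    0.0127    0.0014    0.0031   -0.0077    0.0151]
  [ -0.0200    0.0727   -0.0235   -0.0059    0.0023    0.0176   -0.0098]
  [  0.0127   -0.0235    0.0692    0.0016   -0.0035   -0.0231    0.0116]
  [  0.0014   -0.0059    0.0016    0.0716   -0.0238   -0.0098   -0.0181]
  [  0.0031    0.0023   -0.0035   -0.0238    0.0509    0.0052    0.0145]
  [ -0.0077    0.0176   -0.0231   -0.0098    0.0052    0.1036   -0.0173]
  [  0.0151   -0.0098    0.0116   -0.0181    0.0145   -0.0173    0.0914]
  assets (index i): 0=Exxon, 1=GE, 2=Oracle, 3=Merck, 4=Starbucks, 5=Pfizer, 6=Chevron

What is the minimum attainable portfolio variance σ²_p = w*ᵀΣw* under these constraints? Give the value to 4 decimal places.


p=Σ⁻¹μ = [2.9760  2.1477  1.4167  3.6210  3.4116  2.3430  2.1475]
q=Σ⁻¹𝟙 = [15.2898  25.2004  23.9690  29.7681  28.0375  15.3356  12.4246]
a=μᵀp=2.477193  b=𝟙ᵀp=18.063664  c=𝟙ᵀq=150.025052  D=ac−b²=45.345067
λ₁=(c·0.140−b)/D = (150.025052·0.140−18.063664)/45.345067 = 0.064833
λ₂=(a−b·0.140)/D = (2.477193−18.063664·0.140)/45.345067 = -0.001141
w* = 0.064833·p + -0.001141·q:
  w_0 = 0.064833·2.9760 + -0.001141·15.2898 = 0.1755  (Exxon)
  w_1 = 0.064833·2.1477 + -0.001141·25.2004 = 0.1105  (GE)
  w_2 = 0.064833·1.4167 + -0.001141·23.9690 = 0.0645  (Oracle)
  w_3 = 0.064833·3.6210 + -0.001141·29.7681 = 0.2008  (Merck)
  w_4 = 0.064833·3.4116 + -0.001141·28.0375 = 0.1892  (Starbucks)
  w_5 = 0.064833·2.3430 + -0.001141·15.3356 = 0.1344  (Pfizer)
  w_6 = 0.064833·2.1475 + -0.001141·12.4246 = 0.1251  (Chevron)
Σw_i=1.0000  μᵀw=0.1400
σ²=wᵀΣw=λ₁·μ_p+λ₂ = 0.064833·0.140 + -0.001141 = 0.007936 ≈ 0.0079

0.0079


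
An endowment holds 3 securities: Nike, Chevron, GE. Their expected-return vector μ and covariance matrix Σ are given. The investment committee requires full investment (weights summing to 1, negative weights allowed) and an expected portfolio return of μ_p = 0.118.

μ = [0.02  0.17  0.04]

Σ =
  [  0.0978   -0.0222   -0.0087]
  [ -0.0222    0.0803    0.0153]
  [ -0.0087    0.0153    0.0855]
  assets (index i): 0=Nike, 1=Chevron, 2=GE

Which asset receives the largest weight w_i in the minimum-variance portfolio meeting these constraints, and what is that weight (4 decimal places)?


u=Σ⁻¹μ = [0.7374  2.2958  0.1320]
v=Σ⁻¹𝟙 = [14.4418  14.4294  10.5833]
a=μᵀu=0.410308  b=𝟙ᵀu=3.165172  c=𝟙ᵀv=39.454547  D=ac−b²=6.170198
λ₁=(c·0.118−b)/D = (39.454547·0.118−3.165172)/6.170198 = 0.241559
λ₂=(a−b·0.118)/D = (0.410308−3.165172·0.118)/6.170198 = 0.005967
w* = 0.241559·u + 0.005967·v:
  w_0 = 0.241559·0.7374 + 0.005967·14.4418 = 0.2643  (Nike)
  w_1 = 0.241559·2.2958 + 0.005967·14.4294 = 0.6407  (Chevron)
  w_2 = 0.241559·0.1320 + 0.005967·10.5833 = 0.0950  (GE)
Σw_i=1.0000  μᵀw=0.1180
σ²=wᵀΣw=λ₁·μ_p+λ₂ = 0.241559·0.118 + 0.005967 = 0.034471 ≈ 0.0345

Chevron (0.6407)


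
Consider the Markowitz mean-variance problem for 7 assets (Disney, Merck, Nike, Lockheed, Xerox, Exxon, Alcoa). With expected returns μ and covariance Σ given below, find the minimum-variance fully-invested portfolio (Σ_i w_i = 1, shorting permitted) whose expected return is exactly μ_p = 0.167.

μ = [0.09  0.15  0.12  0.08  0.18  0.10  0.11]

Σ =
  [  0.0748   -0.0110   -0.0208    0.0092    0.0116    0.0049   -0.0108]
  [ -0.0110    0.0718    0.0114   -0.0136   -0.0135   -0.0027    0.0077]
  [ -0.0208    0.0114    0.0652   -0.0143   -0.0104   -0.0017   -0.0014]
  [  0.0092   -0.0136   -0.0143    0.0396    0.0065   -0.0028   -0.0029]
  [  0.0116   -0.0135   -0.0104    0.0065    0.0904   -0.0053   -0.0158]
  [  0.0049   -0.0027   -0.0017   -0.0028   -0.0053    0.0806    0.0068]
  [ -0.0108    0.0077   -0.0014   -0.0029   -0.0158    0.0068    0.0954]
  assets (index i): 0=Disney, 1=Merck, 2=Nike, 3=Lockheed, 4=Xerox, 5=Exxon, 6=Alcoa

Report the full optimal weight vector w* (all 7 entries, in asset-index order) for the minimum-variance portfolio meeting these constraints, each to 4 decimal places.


u=Σ⁻¹μ = [1.8047  2.9142  3.1808  3.5328  2.6745  1.4580  1.6152]
v=Σ⁻¹𝟙 = [18.5886  21.3597  29.0808  38.1935  15.7335  13.7798  14.0739]
a=μᵀu=2.068758  b=𝟙ᵀu=17.180232  c=𝟙ᵀv=150.809670  D=ac−b²=16.828383
λ₁=(c·0.167−b)/D = (150.809670·0.167−17.180232)/16.828383 = 0.475683
λ₂=(a−b·0.167)/D = (2.068758−17.180232·0.167)/16.828383 = -0.047559
w* = 0.475683·u + -0.047559·v:
  w_0 = 0.475683·1.8047 + -0.047559·18.5886 = -0.0256  (Disney)
  w_1 = 0.475683·2.9142 + -0.047559·21.3597 = 0.3704  (Merck)
  w_2 = 0.475683·3.1808 + -0.047559·29.0808 = 0.1300  (Nike)
  w_3 = 0.475683·3.5328 + -0.047559·38.1935 = -0.1360  (Lockheed)
  w_4 = 0.475683·2.6745 + -0.047559·15.7335 = 0.5239  (Xerox)
  w_5 = 0.475683·1.4580 + -0.047559·13.7798 = 0.0382  (Exxon)
  w_6 = 0.475683·1.6152 + -0.047559·14.0739 = 0.0990  (Alcoa)
Σw_i=1.0000  μᵀw=0.1670
σ²=wᵀΣw=λ₁·μ_p+λ₂ = 0.475683·0.167 + -0.047559 = 0.031880 ≈ 0.0319

-0.0256  0.3704  0.1300  -0.1360  0.5239  0.0382  0.0990


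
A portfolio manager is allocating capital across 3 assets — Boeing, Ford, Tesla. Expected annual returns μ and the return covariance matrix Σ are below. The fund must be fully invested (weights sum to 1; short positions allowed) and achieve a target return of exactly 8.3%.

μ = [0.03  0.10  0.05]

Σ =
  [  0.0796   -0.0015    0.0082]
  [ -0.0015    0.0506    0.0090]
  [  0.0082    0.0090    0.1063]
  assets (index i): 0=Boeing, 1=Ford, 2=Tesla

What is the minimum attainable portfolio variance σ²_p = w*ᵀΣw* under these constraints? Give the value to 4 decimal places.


0.0315

p=Σ⁻¹μ = [0.3849  1.9385  0.2765]
q=Σ⁻¹𝟙 = [12.2119  18.9038  6.8648]
a=μᵀp=0.219226  b=𝟙ᵀp=2.599980  c=𝟙ᵀq=37.980509  D=ac−b²=1.566412
λ₁=(c·0.083−b)/D = (37.980509·0.083−2.599980)/1.566412 = 0.352654
λ₂=(a−b·0.083)/D = (0.219226−2.599980·0.083)/1.566412 = 0.002188
w* = 0.352654·p + 0.002188·q:
  w_0 = 0.352654·0.3849 + 0.002188·12.2119 = 0.1625  (Boeing)
  w_1 = 0.352654·1.9385 + 0.002188·18.9038 = 0.7250  (Ford)
  w_2 = 0.352654·0.2765 + 0.002188·6.8648 = 0.1125  (Tesla)
Σw_i=1.0000  μᵀw=0.0830
σ²=wᵀΣw=λ₁·μ_p+λ₂ = 0.352654·0.083 + 0.002188 = 0.031458 ≈ 0.0315


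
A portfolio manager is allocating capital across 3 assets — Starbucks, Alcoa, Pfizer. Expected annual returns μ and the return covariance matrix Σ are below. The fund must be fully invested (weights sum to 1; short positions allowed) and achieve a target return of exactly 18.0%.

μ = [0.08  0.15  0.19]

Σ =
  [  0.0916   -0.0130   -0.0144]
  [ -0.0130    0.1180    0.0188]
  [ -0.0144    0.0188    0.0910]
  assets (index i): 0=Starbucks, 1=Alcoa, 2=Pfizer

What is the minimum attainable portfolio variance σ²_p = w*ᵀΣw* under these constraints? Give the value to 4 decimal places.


x=Σ⁻¹μ = [1.3545  1.0895  2.0772]
y=Σ⁻¹𝟙 = [13.8844  8.1724  11.4977]
a=μᵀx=0.666447  b=𝟙ᵀx=4.521175  c=𝟙ᵀy=33.554477  D=ac−b²=1.921241
λ₁=(c·0.180−b)/D = (33.554477·0.180−4.521175)/1.921241 = 0.790443
λ₂=(a−b·0.180)/D = (0.666447−4.521175·0.180)/1.921241 = -0.076703
w* = 0.790443·x + -0.076703·y:
  w_0 = 0.790443·1.3545 + -0.076703·13.8844 = 0.0057  (Starbucks)
  w_1 = 0.790443·1.0895 + -0.076703·8.1724 = 0.2343  (Alcoa)
  w_2 = 0.790443·2.0772 + -0.076703·11.4977 = 0.7600  (Pfizer)
Σw_i=1.0000  μᵀw=0.1800
σ²=wᵀΣw=λ₁·μ_p+λ₂ = 0.790443·0.180 + -0.076703 = 0.065577 ≈ 0.0656

0.0656


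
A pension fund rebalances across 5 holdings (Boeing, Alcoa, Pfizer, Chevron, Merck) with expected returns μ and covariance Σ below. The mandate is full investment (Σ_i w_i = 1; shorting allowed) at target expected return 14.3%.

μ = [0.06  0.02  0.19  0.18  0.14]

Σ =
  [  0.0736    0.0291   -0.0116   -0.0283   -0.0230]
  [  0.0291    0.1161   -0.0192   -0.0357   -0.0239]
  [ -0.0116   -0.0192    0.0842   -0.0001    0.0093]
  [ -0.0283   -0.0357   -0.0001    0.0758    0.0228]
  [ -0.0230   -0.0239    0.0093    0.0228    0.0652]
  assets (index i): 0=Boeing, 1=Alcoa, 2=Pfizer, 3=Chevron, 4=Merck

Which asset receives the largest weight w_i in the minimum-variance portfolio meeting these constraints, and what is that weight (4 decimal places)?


Chevron (0.3197)

u=Σ⁻¹μ = [2.6249  1.4335  2.7270  3.4286  2.0107]
v=Σ⁻¹𝟙 = [25.1935  16.6740  17.0498  24.6762  19.2758]
a=μᵀu=1.602960  b=𝟙ᵀu=12.224869  c=𝟙ᵀv=102.869273  D=ac−b²=15.447944
λ₁=(c·0.143−b)/D = (102.869273·0.143−12.224869)/15.447944 = 0.160891
λ₂=(a−b·0.143)/D = (1.602960−12.224869·0.143)/15.447944 = -0.009399
w* = 0.160891·u + -0.009399·v:
  w_0 = 0.160891·2.6249 + -0.009399·25.1935 = 0.1855  (Boeing)
  w_1 = 0.160891·1.4335 + -0.009399·16.6740 = 0.0739  (Alcoa)
  w_2 = 0.160891·2.7270 + -0.009399·17.0498 = 0.2785  (Pfizer)
  w_3 = 0.160891·3.4286 + -0.009399·24.6762 = 0.3197  (Chevron)
  w_4 = 0.160891·2.0107 + -0.009399·19.2758 = 0.1423  (Merck)
Σw_i=1.0000  μᵀw=0.1430
σ²=wᵀΣw=λ₁·μ_p+λ₂ = 0.160891·0.143 + -0.009399 = 0.013608 ≈ 0.0136


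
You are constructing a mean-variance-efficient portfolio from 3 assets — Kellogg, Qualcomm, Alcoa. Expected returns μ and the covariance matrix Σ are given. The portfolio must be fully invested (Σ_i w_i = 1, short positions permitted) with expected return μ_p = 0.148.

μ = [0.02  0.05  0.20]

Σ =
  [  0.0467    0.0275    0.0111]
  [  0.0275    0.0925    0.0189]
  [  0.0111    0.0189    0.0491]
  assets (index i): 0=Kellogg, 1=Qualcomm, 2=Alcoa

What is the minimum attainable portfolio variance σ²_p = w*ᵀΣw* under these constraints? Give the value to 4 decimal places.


p=Σ⁻¹μ = [-0.4717  -0.1881  4.2524]
q=Σ⁻¹𝟙 = [16.0141  2.8525  15.6483]
a=μᵀp=0.831633  b=𝟙ᵀp=3.592564  c=𝟙ᵀq=34.514931  D=ac−b²=15.797241
λ₁=(c·0.148−b)/D = (34.514931·0.148−3.592564)/15.797241 = 0.095944
λ₂=(a−b·0.148)/D = (0.831633−3.592564·0.148)/15.797241 = 0.018986
w* = 0.095944·p + 0.018986·q:
  w_0 = 0.095944·-0.4717 + 0.018986·16.0141 = 0.2588  (Kellogg)
  w_1 = 0.095944·-0.1881 + 0.018986·2.8525 = 0.0361  (Qualcomm)
  w_2 = 0.095944·4.2524 + 0.018986·15.6483 = 0.7051  (Alcoa)
Σw_i=1.0000  μᵀw=0.1480
σ²=wᵀΣw=λ₁·μ_p+λ₂ = 0.095944·0.148 + 0.018986 = 0.033186 ≈ 0.0332

0.0332


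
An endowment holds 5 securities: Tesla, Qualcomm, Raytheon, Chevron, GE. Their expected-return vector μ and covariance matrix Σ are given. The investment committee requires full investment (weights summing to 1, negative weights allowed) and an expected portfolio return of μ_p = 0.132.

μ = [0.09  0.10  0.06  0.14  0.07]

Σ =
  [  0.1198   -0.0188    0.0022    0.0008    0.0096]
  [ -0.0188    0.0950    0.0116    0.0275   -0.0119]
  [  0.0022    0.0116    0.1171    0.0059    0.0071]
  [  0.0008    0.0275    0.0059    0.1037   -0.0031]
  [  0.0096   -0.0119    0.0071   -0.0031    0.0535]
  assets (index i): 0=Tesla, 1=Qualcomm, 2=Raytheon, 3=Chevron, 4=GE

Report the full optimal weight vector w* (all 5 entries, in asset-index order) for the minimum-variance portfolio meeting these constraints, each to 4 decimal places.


u=Σ⁻¹μ = [0.7879  1.0391  0.2528  1.0967  1.4282]
v=Σ⁻¹𝟙 = [8.5273  12.0368  5.6718  6.6448  19.4711]
a=μᵀu=0.443503  b=𝟙ᵀu=4.604694  c=𝟙ᵀv=52.351804  D=ac−b²=2.014954
λ₁=(c·0.132−b)/D = (52.351804·0.132−4.604694)/2.014954 = 1.144316
λ₂=(a−b·0.132)/D = (0.443503−4.604694·0.132)/2.014954 = -0.081549
w* = 1.144316·u + -0.081549·v:
  w_0 = 1.144316·0.7879 + -0.081549·8.5273 = 0.2062  (Tesla)
  w_1 = 1.144316·1.0391 + -0.081549·12.0368 = 0.2075  (Qualcomm)
  w_2 = 1.144316·0.2528 + -0.081549·5.6718 = -0.1732  (Raytheon)
  w_3 = 1.144316·1.0967 + -0.081549·6.6448 = 0.7131  (Chevron)
  w_4 = 1.144316·1.4282 + -0.081549·19.4711 = 0.0464  (GE)
Σw_i=1.0000  μᵀw=0.1320
σ²=wᵀΣw=λ₁·μ_p+λ₂ = 1.144316·0.132 + -0.081549 = 0.069501 ≈ 0.0695

0.2062  0.2075  -0.1732  0.7131  0.0464


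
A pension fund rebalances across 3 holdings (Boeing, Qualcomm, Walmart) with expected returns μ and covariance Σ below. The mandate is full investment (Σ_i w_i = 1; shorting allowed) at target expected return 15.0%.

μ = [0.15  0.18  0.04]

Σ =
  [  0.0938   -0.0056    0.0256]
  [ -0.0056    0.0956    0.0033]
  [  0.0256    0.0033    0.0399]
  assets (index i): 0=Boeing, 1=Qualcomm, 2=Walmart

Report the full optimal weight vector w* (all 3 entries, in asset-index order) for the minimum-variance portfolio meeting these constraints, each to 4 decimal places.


u=Σ⁻¹μ = [1.8064  1.9998  -0.3219]
v=Σ⁻¹𝟙 = [5.6372  10.0790  20.6122]
a=μᵀu=0.618041  b=𝟙ᵀu=3.484281  c=𝟙ᵀv=36.328364  D=ac−b²=10.312201
λ₁=(c·0.150−b)/D = (36.328364·0.150−3.484281)/10.312201 = 0.190548
λ₂=(a−b·0.150)/D = (0.618041−3.484281·0.150)/10.312201 = 0.009251
w* = 0.190548·u + 0.009251·v:
  w_0 = 0.190548·1.8064 + 0.009251·5.6372 = 0.3964  (Boeing)
  w_1 = 0.190548·1.9998 + 0.009251·10.0790 = 0.4743  (Qualcomm)
  w_2 = 0.190548·-0.3219 + 0.009251·20.6122 = 0.1294  (Walmart)
Σw_i=1.0000  μᵀw=0.1500
σ²=wᵀΣw=λ₁·μ_p+λ₂ = 0.190548·0.150 + 0.009251 = 0.037833 ≈ 0.0378

0.3964  0.4743  0.1294


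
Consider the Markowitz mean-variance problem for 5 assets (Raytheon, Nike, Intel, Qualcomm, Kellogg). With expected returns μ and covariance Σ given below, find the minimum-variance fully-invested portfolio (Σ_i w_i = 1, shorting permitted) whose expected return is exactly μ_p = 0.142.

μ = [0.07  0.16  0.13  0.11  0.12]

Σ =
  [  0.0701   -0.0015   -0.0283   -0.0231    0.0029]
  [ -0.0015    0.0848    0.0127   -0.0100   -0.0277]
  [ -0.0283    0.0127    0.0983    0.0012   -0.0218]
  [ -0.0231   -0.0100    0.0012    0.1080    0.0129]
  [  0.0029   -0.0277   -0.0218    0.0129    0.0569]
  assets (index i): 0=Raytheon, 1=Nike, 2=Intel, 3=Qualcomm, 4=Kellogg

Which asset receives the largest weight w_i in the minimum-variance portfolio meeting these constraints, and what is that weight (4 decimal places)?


x=Σ⁻¹μ = [2.3219  3.0589  2.5002  1.2751  4.1486]
y=Σ⁻¹𝟙 = [26.5041  20.9045  22.0290  12.8043  31.9376]
a=μᵀx=1.615083  b=𝟙ᵀx=13.304766  c=𝟙ᵀy=114.179528  D=ac−b²=7.392636
λ₁=(c·0.142−b)/D = (114.179528·0.142−13.304766)/7.392636 = 0.393463
λ₂=(a−b·0.142)/D = (1.615083−13.304766·0.142)/7.392636 = -0.037090
w* = 0.393463·x + -0.037090·y:
  w_0 = 0.393463·2.3219 + -0.037090·26.5041 = -0.0694  (Raytheon)
  w_1 = 0.393463·3.0589 + -0.037090·20.9045 = 0.4282  (Nike)
  w_2 = 0.393463·2.5002 + -0.037090·22.0290 = 0.1667  (Intel)
  w_3 = 0.393463·1.2751 + -0.037090·12.8043 = 0.0268  (Qualcomm)
  w_4 = 0.393463·4.1486 + -0.037090·31.9376 = 0.4477  (Kellogg)
Σw_i=1.0000  μᵀw=0.1420
σ²=wᵀΣw=λ₁·μ_p+λ₂ = 0.393463·0.142 + -0.037090 = 0.018782 ≈ 0.0188

Kellogg (0.4477)


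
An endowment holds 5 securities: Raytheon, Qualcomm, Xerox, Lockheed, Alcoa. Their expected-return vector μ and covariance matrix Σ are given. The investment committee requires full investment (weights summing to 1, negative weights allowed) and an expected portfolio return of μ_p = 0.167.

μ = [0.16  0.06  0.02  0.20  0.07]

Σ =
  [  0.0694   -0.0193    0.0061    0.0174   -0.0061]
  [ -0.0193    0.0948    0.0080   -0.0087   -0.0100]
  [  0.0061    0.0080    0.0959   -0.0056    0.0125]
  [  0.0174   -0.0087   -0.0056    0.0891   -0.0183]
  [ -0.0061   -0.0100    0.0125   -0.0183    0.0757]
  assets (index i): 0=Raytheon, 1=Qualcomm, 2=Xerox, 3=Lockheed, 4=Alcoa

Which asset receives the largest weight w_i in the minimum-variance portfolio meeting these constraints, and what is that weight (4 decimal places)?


Lockheed (0.4281)

p=Σ⁻¹μ = [2.3352  1.5375  -0.1813  2.3190  1.9065]
q=Σ⁻¹𝟙 = [16.6912  16.7050  6.2970  13.9104  19.0847]
a=μᵀp=1.059500  b=𝟙ᵀp=7.916852  c=𝟙ᵀq=72.688376  D=ac−b²=14.336792
λ₁=(c·0.167−b)/D = (72.688376·0.167−7.916852)/14.336792 = 0.294495
λ₂=(a−b·0.167)/D = (1.059500−7.916852·0.167)/14.336792 = -0.018318
w* = 0.294495·p + -0.018318·q:
  w_0 = 0.294495·2.3352 + -0.018318·16.6912 = 0.3820  (Raytheon)
  w_1 = 0.294495·1.5375 + -0.018318·16.7050 = 0.1468  (Qualcomm)
  w_2 = 0.294495·-0.1813 + -0.018318·6.2970 = -0.1687  (Xerox)
  w_3 = 0.294495·2.3190 + -0.018318·13.9104 = 0.4281  (Lockheed)
  w_4 = 0.294495·1.9065 + -0.018318·19.0847 = 0.2119  (Alcoa)
Σw_i=1.0000  μᵀw=0.1670
σ²=wᵀΣw=λ₁·μ_p+λ₂ = 0.294495·0.167 + -0.018318 = 0.030863 ≈ 0.0309


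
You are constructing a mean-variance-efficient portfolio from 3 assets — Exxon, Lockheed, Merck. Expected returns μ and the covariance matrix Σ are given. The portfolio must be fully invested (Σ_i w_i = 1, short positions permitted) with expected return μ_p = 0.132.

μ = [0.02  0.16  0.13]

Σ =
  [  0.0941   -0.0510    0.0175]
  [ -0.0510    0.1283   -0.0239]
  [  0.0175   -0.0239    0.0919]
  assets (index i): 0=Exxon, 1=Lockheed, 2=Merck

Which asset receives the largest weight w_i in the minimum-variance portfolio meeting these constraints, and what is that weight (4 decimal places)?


Lockheed (0.4514)

g=Σ⁻¹μ = [0.9437  1.9466  1.7411]
h=Σ⁻¹𝟙 = [17.6343  17.0305  11.9524]
a=μᵀg=0.556666  b=𝟙ᵀg=4.631381  c=𝟙ᵀh=46.617227  D=ac−b²=4.500534
λ₁=(c·0.132−b)/D = (46.617227·0.132−4.631381)/4.500534 = 0.338203
λ₂=(a−b·0.132)/D = (0.556666−4.631381·0.132)/4.500534 = -0.012149
w* = 0.338203·g + -0.012149·h:
  w_0 = 0.338203·0.9437 + -0.012149·17.6343 = 0.1049  (Exxon)
  w_1 = 0.338203·1.9466 + -0.012149·17.0305 = 0.4514  (Lockheed)
  w_2 = 0.338203·1.7411 + -0.012149·11.9524 = 0.4436  (Merck)
Σw_i=1.0000  μᵀw=0.1320
σ²=wᵀΣw=λ₁·μ_p+λ₂ = 0.338203·0.132 + -0.012149 = 0.032494 ≈ 0.0325


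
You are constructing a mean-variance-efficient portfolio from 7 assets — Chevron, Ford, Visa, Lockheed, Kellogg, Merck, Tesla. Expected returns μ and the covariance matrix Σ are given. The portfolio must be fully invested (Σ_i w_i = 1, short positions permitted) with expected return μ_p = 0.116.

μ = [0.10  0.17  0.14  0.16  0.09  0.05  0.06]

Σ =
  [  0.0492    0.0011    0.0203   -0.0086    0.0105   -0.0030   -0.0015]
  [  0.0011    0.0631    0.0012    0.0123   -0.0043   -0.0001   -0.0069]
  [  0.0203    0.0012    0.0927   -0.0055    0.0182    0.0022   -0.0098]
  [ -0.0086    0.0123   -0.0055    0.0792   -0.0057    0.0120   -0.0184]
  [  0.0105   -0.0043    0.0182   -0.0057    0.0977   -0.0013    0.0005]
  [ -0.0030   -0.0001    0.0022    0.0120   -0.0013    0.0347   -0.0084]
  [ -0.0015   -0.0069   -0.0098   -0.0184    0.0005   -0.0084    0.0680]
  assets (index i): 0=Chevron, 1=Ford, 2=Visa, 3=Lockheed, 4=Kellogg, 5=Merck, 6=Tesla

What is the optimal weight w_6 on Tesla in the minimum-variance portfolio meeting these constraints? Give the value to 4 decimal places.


x=Σ⁻¹μ = [1.8408  2.4792  1.2595  2.2748  0.7367  1.2826  2.1246]
y=Σ⁻¹𝟙 = [20.4223  15.9321  7.2616  14.6499  8.5335  31.6269  25.6277]
a=μᵀx=1.403766  b=𝟙ᵀx=11.998309  c=𝟙ᵀy=124.053901  D=ac−b²=30.183182
λ₁=(c·0.116−b)/D = (124.053901·0.116−11.998309)/30.183182 = 0.079248
λ₂=(a−b·0.116)/D = (1.403766−11.998309·0.116)/30.183182 = 0.000396
w* = 0.079248·x + 0.000396·y:
  w_0 = 0.079248·1.8408 + 0.000396·20.4223 = 0.1540  (Chevron)
  w_1 = 0.079248·2.4792 + 0.000396·15.9321 = 0.2028  (Ford)
  w_2 = 0.079248·1.2595 + 0.000396·7.2616 = 0.1027  (Visa)
  w_3 = 0.079248·2.2748 + 0.000396·14.6499 = 0.1861  (Lockheed)
  w_4 = 0.079248·0.7367 + 0.000396·8.5335 = 0.0618  (Kellogg)
  w_5 = 0.079248·1.2826 + 0.000396·31.6269 = 0.1142  (Merck)
  w_6 = 0.079248·2.1246 + 0.000396·25.6277 = 0.1785  (Tesla)
Σw_i=1.0000  μᵀw=0.1160
σ²=wᵀΣw=λ₁·μ_p+λ₂ = 0.079248·0.116 + 0.000396 = 0.009589 ≈ 0.0096

0.1785


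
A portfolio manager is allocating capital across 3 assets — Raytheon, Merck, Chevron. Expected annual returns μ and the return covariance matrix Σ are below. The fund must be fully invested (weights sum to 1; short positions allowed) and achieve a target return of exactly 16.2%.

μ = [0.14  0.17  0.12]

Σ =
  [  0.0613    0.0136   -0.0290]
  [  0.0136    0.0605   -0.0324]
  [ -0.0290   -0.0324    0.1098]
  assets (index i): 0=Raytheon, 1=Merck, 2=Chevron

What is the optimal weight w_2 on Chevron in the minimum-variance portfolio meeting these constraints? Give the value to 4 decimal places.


0.1313

g=Σ⁻¹μ = [2.8482  3.7505  2.9519]
h=Σ⁻¹𝟙 = [21.3753  23.3080  21.6308]
a=μᵀg=1.390561  b=𝟙ᵀg=9.550596  c=𝟙ᵀh=66.314087  D=ac−b²=0.999874
λ₁=(c·0.162−b)/D = (66.314087·0.162−9.550596)/0.999874 = 1.192436
λ₂=(a−b·0.162)/D = (1.390561−9.550596·0.162)/0.999874 = -0.156656
w* = 1.192436·g + -0.156656·h:
  w_0 = 1.192436·2.8482 + -0.156656·21.3753 = 0.0478  (Raytheon)
  w_1 = 1.192436·3.7505 + -0.156656·23.3080 = 0.8209  (Merck)
  w_2 = 1.192436·2.9519 + -0.156656·21.6308 = 0.1313  (Chevron)
Σw_i=1.0000  μᵀw=0.1620
σ²=wᵀΣw=λ₁·μ_p+λ₂ = 1.192436·0.162 + -0.156656 = 0.036519 ≈ 0.0365


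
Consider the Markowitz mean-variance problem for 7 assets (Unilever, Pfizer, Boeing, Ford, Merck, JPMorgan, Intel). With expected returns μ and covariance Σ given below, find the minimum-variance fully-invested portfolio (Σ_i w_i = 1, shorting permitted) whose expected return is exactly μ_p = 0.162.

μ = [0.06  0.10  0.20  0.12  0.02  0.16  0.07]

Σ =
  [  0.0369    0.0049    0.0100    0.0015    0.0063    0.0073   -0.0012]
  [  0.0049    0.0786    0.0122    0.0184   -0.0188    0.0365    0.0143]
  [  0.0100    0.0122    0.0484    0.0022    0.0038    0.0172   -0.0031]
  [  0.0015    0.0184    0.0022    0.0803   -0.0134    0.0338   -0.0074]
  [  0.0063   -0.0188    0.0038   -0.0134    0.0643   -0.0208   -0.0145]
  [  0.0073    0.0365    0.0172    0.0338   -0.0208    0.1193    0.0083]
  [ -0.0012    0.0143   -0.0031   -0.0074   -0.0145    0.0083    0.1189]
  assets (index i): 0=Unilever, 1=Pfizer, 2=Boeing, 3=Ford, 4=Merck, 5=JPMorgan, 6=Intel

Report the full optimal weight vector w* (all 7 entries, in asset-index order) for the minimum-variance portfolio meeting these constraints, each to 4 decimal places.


-0.0047  -0.0001  0.6105  0.1876  0.0453  0.0609  0.1006

u=Σ⁻¹μ = [0.3430  0.1748  3.8120  1.3691  0.6997  0.3946  0.8136]
v=Σ⁻¹𝟙 = [18.3344  8.6860  12.4021  13.5935  21.5517  1.9409  11.2129]
a=μᵀu=1.098836  b=𝟙ᵀu=7.606787  c=𝟙ᵀv=87.721513  D=ac−b²=38.528361
λ₁=(c·0.162−b)/D = (87.721513·0.162−7.606787)/38.528361 = 0.171409
λ₂=(a−b·0.162)/D = (1.098836−7.606787·0.162)/38.528361 = -0.003464
w* = 0.171409·u + -0.003464·v:
  w_0 = 0.171409·0.3430 + -0.003464·18.3344 = -0.0047  (Unilever)
  w_1 = 0.171409·0.1748 + -0.003464·8.6860 = -0.0001  (Pfizer)
  w_2 = 0.171409·3.8120 + -0.003464·12.4021 = 0.6105  (Boeing)
  w_3 = 0.171409·1.3691 + -0.003464·13.5935 = 0.1876  (Ford)
  w_4 = 0.171409·0.6997 + -0.003464·21.5517 = 0.0453  (Merck)
  w_5 = 0.171409·0.3946 + -0.003464·1.9409 = 0.0609  (JPMorgan)
  w_6 = 0.171409·0.8136 + -0.003464·11.2129 = 0.1006  (Intel)
Σw_i=1.0000  μᵀw=0.1620
σ²=wᵀΣw=λ₁·μ_p+λ₂ = 0.171409·0.162 + -0.003464 = 0.024304 ≈ 0.0243


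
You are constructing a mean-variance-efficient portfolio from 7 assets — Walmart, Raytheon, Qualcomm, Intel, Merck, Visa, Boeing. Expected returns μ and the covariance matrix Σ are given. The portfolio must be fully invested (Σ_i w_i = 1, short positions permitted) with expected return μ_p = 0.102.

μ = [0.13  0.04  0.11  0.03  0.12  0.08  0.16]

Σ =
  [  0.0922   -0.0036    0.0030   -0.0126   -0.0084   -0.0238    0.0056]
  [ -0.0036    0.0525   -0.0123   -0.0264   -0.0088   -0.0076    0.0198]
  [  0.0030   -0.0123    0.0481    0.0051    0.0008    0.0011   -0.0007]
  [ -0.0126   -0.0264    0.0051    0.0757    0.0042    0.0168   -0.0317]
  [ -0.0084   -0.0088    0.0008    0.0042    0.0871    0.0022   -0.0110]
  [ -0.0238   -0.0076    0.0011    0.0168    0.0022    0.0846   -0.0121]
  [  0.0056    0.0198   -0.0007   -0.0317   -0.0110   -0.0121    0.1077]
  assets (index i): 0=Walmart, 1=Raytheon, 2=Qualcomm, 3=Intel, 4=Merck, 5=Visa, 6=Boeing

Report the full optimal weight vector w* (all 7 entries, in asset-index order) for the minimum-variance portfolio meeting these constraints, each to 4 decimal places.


p=Σ⁻¹μ = [2.1098  2.1718  2.4944  1.6546  1.8916  1.5889  1.8516]
q=Σ⁻¹𝟙 = [20.8526  42.4029  26.6170  30.5783  17.3074  16.5157  13.2018]
a=μᵀp=1.335517  b=𝟙ᵀp=13.762593  c=𝟙ᵀq=167.475598  D=ac−b²=34.257473
λ₁=(c·0.102−b)/D = (167.475598·0.102−13.762593)/34.257473 = 0.096911
λ₂=(a−b·0.102)/D = (1.335517−13.762593·0.102)/34.257473 = -0.001993
w* = 0.096911·p + -0.001993·q:
  w_0 = 0.096911·2.1098 + -0.001993·20.8526 = 0.1629  (Walmart)
  w_1 = 0.096911·2.1718 + -0.001993·42.4029 = 0.1260  (Raytheon)
  w_2 = 0.096911·2.4944 + -0.001993·26.6170 = 0.1887  (Qualcomm)
  w_3 = 0.096911·1.6546 + -0.001993·30.5783 = 0.0994  (Intel)
  w_4 = 0.096911·1.8916 + -0.001993·17.3074 = 0.1488  (Merck)
  w_5 = 0.096911·1.5889 + -0.001993·16.5157 = 0.1211  (Visa)
  w_6 = 0.096911·1.8516 + -0.001993·13.2018 = 0.1531  (Boeing)
Σw_i=1.0000  μᵀw=0.1020
σ²=wᵀΣw=λ₁·μ_p+λ₂ = 0.096911·0.102 + -0.001993 = 0.007892 ≈ 0.0079

0.1629  0.1260  0.1887  0.0994  0.1488  0.1211  0.1531


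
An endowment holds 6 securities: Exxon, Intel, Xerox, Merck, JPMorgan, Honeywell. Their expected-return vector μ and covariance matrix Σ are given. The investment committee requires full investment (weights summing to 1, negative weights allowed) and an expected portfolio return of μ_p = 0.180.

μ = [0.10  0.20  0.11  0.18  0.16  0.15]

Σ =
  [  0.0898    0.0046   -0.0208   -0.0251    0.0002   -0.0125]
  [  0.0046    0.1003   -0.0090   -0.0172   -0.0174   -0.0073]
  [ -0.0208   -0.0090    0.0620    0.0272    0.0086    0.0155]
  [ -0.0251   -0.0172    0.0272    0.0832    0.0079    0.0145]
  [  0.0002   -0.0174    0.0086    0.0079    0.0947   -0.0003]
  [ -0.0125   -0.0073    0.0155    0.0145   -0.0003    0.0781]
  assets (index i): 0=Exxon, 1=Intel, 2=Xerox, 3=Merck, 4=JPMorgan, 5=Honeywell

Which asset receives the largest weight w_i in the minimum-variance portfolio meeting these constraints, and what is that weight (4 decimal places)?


Intel (0.3461)

x=Σ⁻¹μ = [2.1852  2.8969  1.0723  2.5655  1.9117  1.8594]
y=Σ⁻¹𝟙 = [19.0018  15.4199  14.4786  13.0665  10.9860  12.0295]
a=μᵀx=1.962417  b=𝟙ᵀx=12.490952  c=𝟙ᵀy=84.982243  D=ac−b²=10.746733
λ₁=(c·0.180−b)/D = (84.982243·0.180−12.490952)/10.746733 = 0.261089
λ₂=(a−b·0.180)/D = (1.962417−12.490952·0.180)/10.746733 = -0.026608
w* = 0.261089·x + -0.026608·y:
  w_0 = 0.261089·2.1852 + -0.026608·19.0018 = 0.0649  (Exxon)
  w_1 = 0.261089·2.8969 + -0.026608·15.4199 = 0.3461  (Intel)
  w_2 = 0.261089·1.0723 + -0.026608·14.4786 = -0.1053  (Xerox)
  w_3 = 0.261089·2.5655 + -0.026608·13.0665 = 0.3221  (Merck)
  w_4 = 0.261089·1.9117 + -0.026608·10.9860 = 0.2068  (JPMorgan)
  w_5 = 0.261089·1.8594 + -0.026608·12.0295 = 0.1654  (Honeywell)
Σw_i=1.0000  μᵀw=0.1800
σ²=wᵀΣw=λ₁·μ_p+λ₂ = 0.261089·0.180 + -0.026608 = 0.020388 ≈ 0.0204


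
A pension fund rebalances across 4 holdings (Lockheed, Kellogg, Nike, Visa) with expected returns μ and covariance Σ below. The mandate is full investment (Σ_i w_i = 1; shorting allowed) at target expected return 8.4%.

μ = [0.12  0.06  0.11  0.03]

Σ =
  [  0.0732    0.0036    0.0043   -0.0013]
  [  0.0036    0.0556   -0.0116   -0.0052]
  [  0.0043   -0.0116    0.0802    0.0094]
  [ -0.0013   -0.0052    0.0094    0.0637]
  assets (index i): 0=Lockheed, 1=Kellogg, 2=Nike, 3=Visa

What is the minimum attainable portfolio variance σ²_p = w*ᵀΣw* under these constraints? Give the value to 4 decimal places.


0.0171

g=Σ⁻¹μ = [1.4972  1.3188  1.4355  0.3973]
h=Σ⁻¹𝟙 = [12.1211  21.4013  13.0667  15.7648]
a=μᵀg=0.428620  b=𝟙ᵀg=4.648885  c=𝟙ᵀh=62.353868  D=ac−b²=5.113961
λ₁=(c·0.084−b)/D = (62.353868·0.084−4.648885)/5.113961 = 0.115144
λ₂=(a−b·0.084)/D = (0.428620−4.648885·0.084)/5.113961 = 0.007453
w* = 0.115144·g + 0.007453·h:
  w_0 = 0.115144·1.4972 + 0.007453·12.1211 = 0.2627  (Lockheed)
  w_1 = 0.115144·1.3188 + 0.007453·21.4013 = 0.3114  (Kellogg)
  w_2 = 0.115144·1.4355 + 0.007453·13.0667 = 0.2627  (Nike)
  w_3 = 0.115144·0.3973 + 0.007453·15.7648 = 0.1632  (Visa)
Σw_i=1.0000  μᵀw=0.0840
σ²=wᵀΣw=λ₁·μ_p+λ₂ = 0.115144·0.084 + 0.007453 = 0.017125 ≈ 0.0171


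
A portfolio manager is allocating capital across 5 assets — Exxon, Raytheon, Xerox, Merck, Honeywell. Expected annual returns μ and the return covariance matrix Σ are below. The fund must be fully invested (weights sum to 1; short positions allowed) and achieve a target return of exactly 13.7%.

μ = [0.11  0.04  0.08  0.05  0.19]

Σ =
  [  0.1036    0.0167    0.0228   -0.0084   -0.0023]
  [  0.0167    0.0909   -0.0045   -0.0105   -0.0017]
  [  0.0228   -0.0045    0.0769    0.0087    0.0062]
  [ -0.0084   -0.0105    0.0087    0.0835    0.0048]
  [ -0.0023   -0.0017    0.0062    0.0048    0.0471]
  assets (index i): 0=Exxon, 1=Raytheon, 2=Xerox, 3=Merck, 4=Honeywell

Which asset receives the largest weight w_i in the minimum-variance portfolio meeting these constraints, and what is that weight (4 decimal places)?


x=Σ⁻¹μ = [1.0427  0.3979  0.3771  0.4845  4.0002]
y=Σ⁻¹𝟙 = [7.2754  11.8631  8.5796  12.1765  19.6446]
a=μᵀx=0.945055  b=𝟙ᵀx=6.302490  c=𝟙ᵀy=59.539283  D=ac−b²=16.546544
λ₁=(c·0.137−b)/D = (59.539283·0.137−6.302490)/16.546544 = 0.112071
λ₂=(a−b·0.137)/D = (0.945055−6.302490·0.137)/16.546544 = 0.004932
w* = 0.112071·x + 0.004932·y:
  w_0 = 0.112071·1.0427 + 0.004932·7.2754 = 0.1527  (Exxon)
  w_1 = 0.112071·0.3979 + 0.004932·11.8631 = 0.1031  (Raytheon)
  w_2 = 0.112071·0.3771 + 0.004932·8.5796 = 0.0846  (Xerox)
  w_3 = 0.112071·0.4845 + 0.004932·12.1765 = 0.1144  (Merck)
  w_4 = 0.112071·4.0002 + 0.004932·19.6446 = 0.5452  (Honeywell)
Σw_i=1.0000  μᵀw=0.1370
σ²=wᵀΣw=λ₁·μ_p+λ₂ = 0.112071·0.137 + 0.004932 = 0.020286 ≈ 0.0203

Honeywell (0.5452)


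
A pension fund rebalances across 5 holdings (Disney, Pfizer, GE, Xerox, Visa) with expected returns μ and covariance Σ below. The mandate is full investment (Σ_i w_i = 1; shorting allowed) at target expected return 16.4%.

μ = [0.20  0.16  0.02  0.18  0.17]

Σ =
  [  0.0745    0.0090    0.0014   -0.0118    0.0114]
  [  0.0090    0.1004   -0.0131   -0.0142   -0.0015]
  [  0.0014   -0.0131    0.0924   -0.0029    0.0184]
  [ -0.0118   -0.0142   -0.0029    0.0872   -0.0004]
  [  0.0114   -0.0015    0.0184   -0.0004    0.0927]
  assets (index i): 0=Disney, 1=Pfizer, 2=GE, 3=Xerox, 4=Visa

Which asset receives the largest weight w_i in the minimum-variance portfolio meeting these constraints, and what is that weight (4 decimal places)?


Xerox (0.2866)

u=Σ⁻¹μ = [2.6665  1.7915  0.2163  2.7309  1.5038]
v=Σ⁻¹𝟙 = [13.0732  12.6143  11.4773  15.7057  7.1735]
a=μᵀu=1.571475  b=𝟙ᵀu=8.909005  c=𝟙ᵀv=60.044016  D=ac−b²=14.987324
λ₁=(c·0.164−b)/D = (60.044016·0.164−8.909005)/14.987324 = 0.062600
λ₂=(a−b·0.164)/D = (1.571475−8.909005·0.164)/14.987324 = 0.007366
w* = 0.062600·u + 0.007366·v:
  w_0 = 0.062600·2.6665 + 0.007366·13.0732 = 0.2632  (Disney)
  w_1 = 0.062600·1.7915 + 0.007366·12.6143 = 0.2051  (Pfizer)
  w_2 = 0.062600·0.2163 + 0.007366·11.4773 = 0.0981  (GE)
  w_3 = 0.062600·2.7309 + 0.007366·15.7057 = 0.2866  (Xerox)
  w_4 = 0.062600·1.5038 + 0.007366·7.1735 = 0.1470  (Visa)
Σw_i=1.0000  μᵀw=0.1640
σ²=wᵀΣw=λ₁·μ_p+λ₂ = 0.062600·0.164 + 0.007366 = 0.017633 ≈ 0.0176


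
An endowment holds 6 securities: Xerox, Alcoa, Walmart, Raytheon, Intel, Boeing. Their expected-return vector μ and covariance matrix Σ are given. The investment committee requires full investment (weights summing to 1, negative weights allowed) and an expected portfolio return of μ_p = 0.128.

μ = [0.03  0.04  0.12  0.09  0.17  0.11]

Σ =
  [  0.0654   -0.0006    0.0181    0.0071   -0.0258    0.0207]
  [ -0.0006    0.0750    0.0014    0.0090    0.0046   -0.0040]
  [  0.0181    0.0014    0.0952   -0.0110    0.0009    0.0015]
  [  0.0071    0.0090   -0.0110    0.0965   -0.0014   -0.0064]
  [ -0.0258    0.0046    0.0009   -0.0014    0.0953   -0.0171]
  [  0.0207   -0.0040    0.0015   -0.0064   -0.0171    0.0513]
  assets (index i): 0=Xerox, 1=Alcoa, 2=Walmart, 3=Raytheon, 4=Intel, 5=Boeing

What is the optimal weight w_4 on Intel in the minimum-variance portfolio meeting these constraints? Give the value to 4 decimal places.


x=Σ⁻¹μ = [-0.1373  0.3760  1.3608  1.3028  2.2940  3.1164]
y=Σ⁻¹𝟙 = [11.2679  12.0764  8.9566  11.1840  17.1186  22.7277]
a=μᵀx=1.024246  b=𝟙ᵀx=8.312652  c=𝟙ᵀy=83.331197  D=ac−b²=16.251496
λ₁=(c·0.128−b)/D = (83.331197·0.128−8.312652)/16.251496 = 0.144832
λ₂=(a−b·0.128)/D = (1.024246−8.312652·0.128)/16.251496 = -0.002447
w* = 0.144832·x + -0.002447·y:
  w_0 = 0.144832·-0.1373 + -0.002447·11.2679 = -0.0475  (Xerox)
  w_1 = 0.144832·0.3760 + -0.002447·12.0764 = 0.0249  (Alcoa)
  w_2 = 0.144832·1.3608 + -0.002447·8.9566 = 0.1752  (Walmart)
  w_3 = 0.144832·1.3028 + -0.002447·11.1840 = 0.1613  (Raytheon)
  w_4 = 0.144832·2.2940 + -0.002447·17.1186 = 0.2903  (Intel)
  w_5 = 0.144832·3.1164 + -0.002447·22.7277 = 0.3957  (Boeing)
Σw_i=1.0000  μᵀw=0.1280
σ²=wᵀΣw=λ₁·μ_p+λ₂ = 0.144832·0.128 + -0.002447 = 0.016091 ≈ 0.0161

0.2903


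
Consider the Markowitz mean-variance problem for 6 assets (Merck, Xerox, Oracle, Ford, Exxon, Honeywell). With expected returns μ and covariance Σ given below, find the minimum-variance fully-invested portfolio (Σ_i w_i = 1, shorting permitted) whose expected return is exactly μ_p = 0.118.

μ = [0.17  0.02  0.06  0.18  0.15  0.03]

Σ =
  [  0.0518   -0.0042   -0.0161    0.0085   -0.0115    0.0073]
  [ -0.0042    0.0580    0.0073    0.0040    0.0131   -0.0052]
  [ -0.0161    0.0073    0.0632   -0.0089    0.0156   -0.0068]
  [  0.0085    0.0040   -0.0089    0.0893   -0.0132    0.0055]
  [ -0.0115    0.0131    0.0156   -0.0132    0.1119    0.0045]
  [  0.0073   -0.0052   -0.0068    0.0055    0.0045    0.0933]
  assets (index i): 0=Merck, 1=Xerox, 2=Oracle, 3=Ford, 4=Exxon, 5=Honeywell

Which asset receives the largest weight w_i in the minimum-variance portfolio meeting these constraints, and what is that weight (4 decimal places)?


Merck (0.3253)

u=Σ⁻¹μ = [3.8880  -0.1486  1.8118  2.0964  1.7549  -0.0671]
v=Σ⁻¹𝟙 = [25.6719  14.8336  21.3399  10.7376  7.7243  10.0860]
a=μᵀu=1.405255  b=𝟙ᵀu=9.335295  c=𝟙ᵀv=90.393398  D=ac−b²=39.878013
λ₁=(c·0.118−b)/D = (90.393398·0.118−9.335295)/39.878013 = 0.033380
λ₂=(a−b·0.118)/D = (1.405255−9.335295·0.118)/39.878013 = 0.007615
w* = 0.033380·u + 0.007615·v:
  w_0 = 0.033380·3.8880 + 0.007615·25.6719 = 0.3253  (Merck)
  w_1 = 0.033380·-0.1486 + 0.007615·14.8336 = 0.1080  (Xerox)
  w_2 = 0.033380·1.8118 + 0.007615·21.3399 = 0.2230  (Oracle)
  w_3 = 0.033380·2.0964 + 0.007615·10.7376 = 0.1517  (Ford)
  w_4 = 0.033380·1.7549 + 0.007615·7.7243 = 0.1174  (Exxon)
  w_5 = 0.033380·-0.0671 + 0.007615·10.0860 = 0.0746  (Honeywell)
Σw_i=1.0000  μᵀw=0.1180
σ²=wᵀΣw=λ₁·μ_p+λ₂ = 0.033380·0.118 + 0.007615 = 0.011554 ≈ 0.0116


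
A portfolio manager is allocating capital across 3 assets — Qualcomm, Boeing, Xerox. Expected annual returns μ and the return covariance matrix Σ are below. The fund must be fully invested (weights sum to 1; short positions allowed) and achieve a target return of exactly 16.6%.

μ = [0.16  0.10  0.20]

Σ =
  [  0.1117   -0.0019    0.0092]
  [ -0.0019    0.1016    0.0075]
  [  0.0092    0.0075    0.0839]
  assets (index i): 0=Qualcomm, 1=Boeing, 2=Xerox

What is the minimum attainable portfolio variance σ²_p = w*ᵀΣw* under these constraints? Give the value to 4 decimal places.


0.0383

p=Σ⁻¹μ = [1.2682  0.8479  2.1689]
q=Σ⁻¹𝟙 = [8.2709  9.2453  10.1856]
a=μᵀp=0.721483  b=𝟙ᵀp=4.284985  c=𝟙ᵀq=27.701755  D=ac−b²=1.625263
λ₁=(c·0.166−b)/D = (27.701755·0.166−4.284985)/1.625263 = 0.192896
λ₂=(a−b·0.166)/D = (0.721483−4.284985·0.166)/1.625263 = 0.006261
w* = 0.192896·p + 0.006261·q:
  w_0 = 0.192896·1.2682 + 0.006261·8.2709 = 0.2964  (Qualcomm)
  w_1 = 0.192896·0.8479 + 0.006261·9.2453 = 0.2214  (Boeing)
  w_2 = 0.192896·2.1689 + 0.006261·10.1856 = 0.4822  (Xerox)
Σw_i=1.0000  μᵀw=0.1660
σ²=wᵀΣw=λ₁·μ_p+λ₂ = 0.192896·0.166 + 0.006261 = 0.038282 ≈ 0.0383


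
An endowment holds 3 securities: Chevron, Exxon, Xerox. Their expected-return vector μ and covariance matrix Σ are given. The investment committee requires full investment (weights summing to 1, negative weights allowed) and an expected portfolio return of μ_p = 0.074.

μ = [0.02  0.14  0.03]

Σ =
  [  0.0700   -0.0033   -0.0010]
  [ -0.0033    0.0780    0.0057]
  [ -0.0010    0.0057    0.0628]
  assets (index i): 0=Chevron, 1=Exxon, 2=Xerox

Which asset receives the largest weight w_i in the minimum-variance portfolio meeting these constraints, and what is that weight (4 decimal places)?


g=Σ⁻¹μ = [0.3746  1.7872  0.3215]
h=Σ⁻¹𝟙 = [15.0833  12.3594  15.0420]
a=μᵀg=0.267347  b=𝟙ᵀg=2.483244  c=𝟙ᵀh=42.484640  D=ac−b²=5.191630
λ₁=(c·0.074−b)/D = (42.484640·0.074−2.483244)/5.191630 = 0.127247
λ₂=(a−b·0.074)/D = (0.267347−2.483244·0.074)/5.191630 = 0.016100
w* = 0.127247·g + 0.016100·h:
  w_0 = 0.127247·0.3746 + 0.016100·15.0833 = 0.2905  (Chevron)
  w_1 = 0.127247·1.7872 + 0.016100·12.3594 = 0.4264  (Exxon)
  w_2 = 0.127247·0.3215 + 0.016100·15.0420 = 0.2831  (Xerox)
Σw_i=1.0000  μᵀw=0.0740
σ²=wᵀΣw=λ₁·μ_p+λ₂ = 0.127247·0.074 + 0.016100 = 0.025517 ≈ 0.0255

Exxon (0.4264)


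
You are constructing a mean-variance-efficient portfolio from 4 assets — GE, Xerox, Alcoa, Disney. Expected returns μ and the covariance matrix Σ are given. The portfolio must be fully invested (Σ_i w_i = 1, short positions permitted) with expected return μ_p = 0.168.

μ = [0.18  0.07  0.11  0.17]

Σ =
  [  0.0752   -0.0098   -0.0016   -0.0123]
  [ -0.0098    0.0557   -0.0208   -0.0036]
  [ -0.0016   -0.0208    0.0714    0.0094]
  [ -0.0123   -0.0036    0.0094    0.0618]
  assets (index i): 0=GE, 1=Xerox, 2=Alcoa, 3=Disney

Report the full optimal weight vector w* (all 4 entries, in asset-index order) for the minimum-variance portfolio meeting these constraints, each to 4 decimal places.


0.4428  0.0345  0.0496  0.4731

x=Σ⁻¹μ = [3.3369  2.8026  2.0008  3.2739]
y=Σ⁻¹𝟙 = [20.8338  30.6505  20.9089  18.9329]
a=μᵀx=1.573475  b=𝟙ᵀx=11.414205  c=𝟙ᵀy=91.326210  D=ac−b²=13.415412
λ₁=(c·0.168−b)/D = (91.326210·0.168−11.414205)/13.415412 = 0.292842
λ₂=(a−b·0.168)/D = (1.573475−11.414205·0.168)/13.415412 = -0.025650
w* = 0.292842·x + -0.025650·y:
  w_0 = 0.292842·3.3369 + -0.025650·20.8338 = 0.4428  (GE)
  w_1 = 0.292842·2.8026 + -0.025650·30.6505 = 0.0345  (Xerox)
  w_2 = 0.292842·2.0008 + -0.025650·20.9089 = 0.0496  (Alcoa)
  w_3 = 0.292842·3.2739 + -0.025650·18.9329 = 0.4731  (Disney)
Σw_i=1.0000  μᵀw=0.1680
σ²=wᵀΣw=λ₁·μ_p+λ₂ = 0.292842·0.168 + -0.025650 = 0.023547 ≈ 0.0235


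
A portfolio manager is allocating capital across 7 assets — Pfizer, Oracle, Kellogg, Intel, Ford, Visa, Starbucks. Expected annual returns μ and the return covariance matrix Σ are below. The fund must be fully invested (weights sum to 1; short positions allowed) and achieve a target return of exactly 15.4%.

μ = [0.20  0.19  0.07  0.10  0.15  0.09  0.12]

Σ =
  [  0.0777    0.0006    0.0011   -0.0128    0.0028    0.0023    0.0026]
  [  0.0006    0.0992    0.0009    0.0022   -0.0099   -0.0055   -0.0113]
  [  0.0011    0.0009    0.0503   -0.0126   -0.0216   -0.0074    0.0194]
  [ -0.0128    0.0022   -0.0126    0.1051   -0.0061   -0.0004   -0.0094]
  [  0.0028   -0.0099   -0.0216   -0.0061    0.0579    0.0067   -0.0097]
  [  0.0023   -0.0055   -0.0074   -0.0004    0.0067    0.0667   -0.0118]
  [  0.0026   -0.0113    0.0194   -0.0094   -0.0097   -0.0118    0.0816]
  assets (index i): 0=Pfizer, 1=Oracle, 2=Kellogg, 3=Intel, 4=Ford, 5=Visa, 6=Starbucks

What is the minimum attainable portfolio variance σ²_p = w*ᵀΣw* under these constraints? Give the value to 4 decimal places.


p=Σ⁻¹μ = [2.5650  2.5952  3.1942  2.0368  4.4501  1.7492  2.0054]
q=Σ⁻¹𝟙 = [12.9826  15.4452  36.2031  18.5022  34.9559  18.9830  14.4048]
a=μᵀp=2.498965  b=𝟙ᵀp=18.595982  c=𝟙ᵀq=151.476827  D=ac−b²=32.724698
λ₁=(c·0.154−b)/D = (151.476827·0.154−18.595982)/32.724698 = 0.144583
λ₂=(a−b·0.154)/D = (2.498965−18.595982·0.154)/32.724698 = -0.011148
w* = 0.144583·p + -0.011148·q:
  w_0 = 0.144583·2.5650 + -0.011148·12.9826 = 0.2261  (Pfizer)
  w_1 = 0.144583·2.5952 + -0.011148·15.4452 = 0.2030  (Oracle)
  w_2 = 0.144583·3.1942 + -0.011148·36.2031 = 0.0582  (Kellogg)
  w_3 = 0.144583·2.0368 + -0.011148·18.5022 = 0.0882  (Intel)
  w_4 = 0.144583·4.4501 + -0.011148·34.9559 = 0.2537  (Ford)
  w_5 = 0.144583·1.7492 + -0.011148·18.9830 = 0.0413  (Visa)
  w_6 = 0.144583·2.0054 + -0.011148·14.4048 = 0.1294  (Starbucks)
Σw_i=1.0000  μᵀw=0.1540
σ²=wᵀΣw=λ₁·μ_p+λ₂ = 0.144583·0.154 + -0.011148 = 0.011118 ≈ 0.0111

0.0111
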